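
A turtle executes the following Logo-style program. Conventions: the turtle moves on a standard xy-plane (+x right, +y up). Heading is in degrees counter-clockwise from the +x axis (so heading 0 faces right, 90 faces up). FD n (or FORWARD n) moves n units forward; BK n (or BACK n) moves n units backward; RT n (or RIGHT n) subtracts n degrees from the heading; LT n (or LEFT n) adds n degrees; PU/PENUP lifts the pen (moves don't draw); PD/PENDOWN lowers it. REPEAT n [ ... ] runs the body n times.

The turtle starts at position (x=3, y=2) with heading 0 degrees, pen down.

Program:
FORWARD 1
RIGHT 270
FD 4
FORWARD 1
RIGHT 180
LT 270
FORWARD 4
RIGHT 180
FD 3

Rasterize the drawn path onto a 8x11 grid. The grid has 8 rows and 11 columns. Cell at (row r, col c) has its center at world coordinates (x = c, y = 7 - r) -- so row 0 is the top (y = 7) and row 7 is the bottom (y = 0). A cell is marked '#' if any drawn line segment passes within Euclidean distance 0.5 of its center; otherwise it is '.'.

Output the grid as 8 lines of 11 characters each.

Answer: #####......
....#......
....#......
....#......
....#......
...##......
...........
...........

Derivation:
Segment 0: (3,2) -> (4,2)
Segment 1: (4,2) -> (4,6)
Segment 2: (4,6) -> (4,7)
Segment 3: (4,7) -> (-0,7)
Segment 4: (-0,7) -> (3,7)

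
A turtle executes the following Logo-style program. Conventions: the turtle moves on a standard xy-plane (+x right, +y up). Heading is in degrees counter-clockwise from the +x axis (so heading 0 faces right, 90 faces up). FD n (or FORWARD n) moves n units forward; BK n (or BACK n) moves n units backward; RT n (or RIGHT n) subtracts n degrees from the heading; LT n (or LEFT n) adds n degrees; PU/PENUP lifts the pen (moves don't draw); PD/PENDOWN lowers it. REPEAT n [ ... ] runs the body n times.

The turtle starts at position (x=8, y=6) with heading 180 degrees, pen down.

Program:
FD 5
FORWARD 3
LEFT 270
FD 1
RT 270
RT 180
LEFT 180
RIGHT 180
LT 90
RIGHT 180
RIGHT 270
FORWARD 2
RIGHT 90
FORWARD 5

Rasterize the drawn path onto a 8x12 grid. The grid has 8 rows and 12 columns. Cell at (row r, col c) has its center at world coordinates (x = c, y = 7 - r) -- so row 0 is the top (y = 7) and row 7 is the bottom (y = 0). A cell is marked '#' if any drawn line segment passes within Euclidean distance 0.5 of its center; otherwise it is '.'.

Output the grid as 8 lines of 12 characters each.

Segment 0: (8,6) -> (3,6)
Segment 1: (3,6) -> (0,6)
Segment 2: (0,6) -> (0,7)
Segment 3: (0,7) -> (2,7)
Segment 4: (2,7) -> (2,2)

Answer: ###.........
#########...
..#.........
..#.........
..#.........
..#.........
............
............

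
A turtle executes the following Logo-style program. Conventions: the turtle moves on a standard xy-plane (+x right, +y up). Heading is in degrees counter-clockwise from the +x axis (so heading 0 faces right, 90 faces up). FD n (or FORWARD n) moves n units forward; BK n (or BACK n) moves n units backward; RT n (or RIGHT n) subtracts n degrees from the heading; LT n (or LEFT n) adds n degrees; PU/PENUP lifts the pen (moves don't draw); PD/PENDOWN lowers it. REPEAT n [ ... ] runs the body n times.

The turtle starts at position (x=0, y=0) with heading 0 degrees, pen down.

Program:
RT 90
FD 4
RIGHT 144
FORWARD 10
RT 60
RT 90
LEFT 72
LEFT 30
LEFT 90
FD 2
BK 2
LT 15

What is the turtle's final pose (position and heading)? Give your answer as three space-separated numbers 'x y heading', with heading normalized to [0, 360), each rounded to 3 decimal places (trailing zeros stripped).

Answer: -5.878 4.09 183

Derivation:
Executing turtle program step by step:
Start: pos=(0,0), heading=0, pen down
RT 90: heading 0 -> 270
FD 4: (0,0) -> (0,-4) [heading=270, draw]
RT 144: heading 270 -> 126
FD 10: (0,-4) -> (-5.878,4.09) [heading=126, draw]
RT 60: heading 126 -> 66
RT 90: heading 66 -> 336
LT 72: heading 336 -> 48
LT 30: heading 48 -> 78
LT 90: heading 78 -> 168
FD 2: (-5.878,4.09) -> (-7.834,4.506) [heading=168, draw]
BK 2: (-7.834,4.506) -> (-5.878,4.09) [heading=168, draw]
LT 15: heading 168 -> 183
Final: pos=(-5.878,4.09), heading=183, 4 segment(s) drawn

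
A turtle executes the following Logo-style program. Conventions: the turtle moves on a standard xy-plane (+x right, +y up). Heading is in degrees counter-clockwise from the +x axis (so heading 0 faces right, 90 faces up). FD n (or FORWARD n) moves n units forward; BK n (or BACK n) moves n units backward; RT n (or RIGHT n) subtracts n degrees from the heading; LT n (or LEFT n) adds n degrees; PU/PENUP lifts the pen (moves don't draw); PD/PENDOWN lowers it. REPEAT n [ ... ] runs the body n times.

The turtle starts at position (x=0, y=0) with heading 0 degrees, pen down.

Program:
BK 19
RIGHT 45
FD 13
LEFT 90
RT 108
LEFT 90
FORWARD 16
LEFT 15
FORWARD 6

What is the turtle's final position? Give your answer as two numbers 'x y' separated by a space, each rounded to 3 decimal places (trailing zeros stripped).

Answer: 8.907 2.086

Derivation:
Executing turtle program step by step:
Start: pos=(0,0), heading=0, pen down
BK 19: (0,0) -> (-19,0) [heading=0, draw]
RT 45: heading 0 -> 315
FD 13: (-19,0) -> (-9.808,-9.192) [heading=315, draw]
LT 90: heading 315 -> 45
RT 108: heading 45 -> 297
LT 90: heading 297 -> 27
FD 16: (-9.808,-9.192) -> (4.448,-1.929) [heading=27, draw]
LT 15: heading 27 -> 42
FD 6: (4.448,-1.929) -> (8.907,2.086) [heading=42, draw]
Final: pos=(8.907,2.086), heading=42, 4 segment(s) drawn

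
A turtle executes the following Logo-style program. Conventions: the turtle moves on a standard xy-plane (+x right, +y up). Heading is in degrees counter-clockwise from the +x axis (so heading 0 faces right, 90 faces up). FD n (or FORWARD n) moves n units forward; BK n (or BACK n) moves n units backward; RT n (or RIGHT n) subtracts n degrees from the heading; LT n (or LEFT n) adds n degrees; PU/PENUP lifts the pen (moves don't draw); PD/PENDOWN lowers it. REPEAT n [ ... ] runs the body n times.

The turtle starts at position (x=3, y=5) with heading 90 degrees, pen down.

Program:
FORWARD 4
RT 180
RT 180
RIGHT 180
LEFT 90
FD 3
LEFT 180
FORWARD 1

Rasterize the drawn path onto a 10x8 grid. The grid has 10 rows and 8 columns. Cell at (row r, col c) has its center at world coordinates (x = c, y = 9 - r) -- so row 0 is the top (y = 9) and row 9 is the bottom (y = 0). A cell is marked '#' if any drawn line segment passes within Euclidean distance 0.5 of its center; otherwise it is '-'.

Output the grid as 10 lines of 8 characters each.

Answer: ---####-
---#----
---#----
---#----
---#----
--------
--------
--------
--------
--------

Derivation:
Segment 0: (3,5) -> (3,9)
Segment 1: (3,9) -> (6,9)
Segment 2: (6,9) -> (5,9)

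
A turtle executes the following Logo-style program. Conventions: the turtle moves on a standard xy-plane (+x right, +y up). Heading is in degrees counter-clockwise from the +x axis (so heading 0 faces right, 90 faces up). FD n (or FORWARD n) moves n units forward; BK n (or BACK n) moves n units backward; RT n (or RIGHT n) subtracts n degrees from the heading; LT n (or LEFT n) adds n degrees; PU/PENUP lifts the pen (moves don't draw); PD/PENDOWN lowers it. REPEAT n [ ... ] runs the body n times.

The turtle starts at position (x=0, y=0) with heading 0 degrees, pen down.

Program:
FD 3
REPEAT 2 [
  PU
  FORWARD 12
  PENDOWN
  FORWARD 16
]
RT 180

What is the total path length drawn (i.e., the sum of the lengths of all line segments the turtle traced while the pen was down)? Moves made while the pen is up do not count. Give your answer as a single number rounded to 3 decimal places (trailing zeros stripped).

Executing turtle program step by step:
Start: pos=(0,0), heading=0, pen down
FD 3: (0,0) -> (3,0) [heading=0, draw]
REPEAT 2 [
  -- iteration 1/2 --
  PU: pen up
  FD 12: (3,0) -> (15,0) [heading=0, move]
  PD: pen down
  FD 16: (15,0) -> (31,0) [heading=0, draw]
  -- iteration 2/2 --
  PU: pen up
  FD 12: (31,0) -> (43,0) [heading=0, move]
  PD: pen down
  FD 16: (43,0) -> (59,0) [heading=0, draw]
]
RT 180: heading 0 -> 180
Final: pos=(59,0), heading=180, 3 segment(s) drawn

Segment lengths:
  seg 1: (0,0) -> (3,0), length = 3
  seg 2: (15,0) -> (31,0), length = 16
  seg 3: (43,0) -> (59,0), length = 16
Total = 35

Answer: 35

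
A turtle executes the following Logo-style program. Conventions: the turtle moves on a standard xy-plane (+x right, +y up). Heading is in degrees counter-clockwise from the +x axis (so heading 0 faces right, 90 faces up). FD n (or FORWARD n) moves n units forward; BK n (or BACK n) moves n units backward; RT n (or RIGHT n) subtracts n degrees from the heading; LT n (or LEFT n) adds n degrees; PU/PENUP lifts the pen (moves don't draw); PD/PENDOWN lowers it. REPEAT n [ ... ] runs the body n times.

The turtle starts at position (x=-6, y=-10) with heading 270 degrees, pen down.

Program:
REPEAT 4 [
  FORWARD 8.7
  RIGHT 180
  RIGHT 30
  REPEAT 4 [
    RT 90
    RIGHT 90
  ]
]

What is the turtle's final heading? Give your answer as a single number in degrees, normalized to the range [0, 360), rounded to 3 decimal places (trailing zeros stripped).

Answer: 150

Derivation:
Executing turtle program step by step:
Start: pos=(-6,-10), heading=270, pen down
REPEAT 4 [
  -- iteration 1/4 --
  FD 8.7: (-6,-10) -> (-6,-18.7) [heading=270, draw]
  RT 180: heading 270 -> 90
  RT 30: heading 90 -> 60
  REPEAT 4 [
    -- iteration 1/4 --
    RT 90: heading 60 -> 330
    RT 90: heading 330 -> 240
    -- iteration 2/4 --
    RT 90: heading 240 -> 150
    RT 90: heading 150 -> 60
    -- iteration 3/4 --
    RT 90: heading 60 -> 330
    RT 90: heading 330 -> 240
    -- iteration 4/4 --
    RT 90: heading 240 -> 150
    RT 90: heading 150 -> 60
  ]
  -- iteration 2/4 --
  FD 8.7: (-6,-18.7) -> (-1.65,-11.166) [heading=60, draw]
  RT 180: heading 60 -> 240
  RT 30: heading 240 -> 210
  REPEAT 4 [
    -- iteration 1/4 --
    RT 90: heading 210 -> 120
    RT 90: heading 120 -> 30
    -- iteration 2/4 --
    RT 90: heading 30 -> 300
    RT 90: heading 300 -> 210
    -- iteration 3/4 --
    RT 90: heading 210 -> 120
    RT 90: heading 120 -> 30
    -- iteration 4/4 --
    RT 90: heading 30 -> 300
    RT 90: heading 300 -> 210
  ]
  -- iteration 3/4 --
  FD 8.7: (-1.65,-11.166) -> (-9.184,-15.516) [heading=210, draw]
  RT 180: heading 210 -> 30
  RT 30: heading 30 -> 0
  REPEAT 4 [
    -- iteration 1/4 --
    RT 90: heading 0 -> 270
    RT 90: heading 270 -> 180
    -- iteration 2/4 --
    RT 90: heading 180 -> 90
    RT 90: heading 90 -> 0
    -- iteration 3/4 --
    RT 90: heading 0 -> 270
    RT 90: heading 270 -> 180
    -- iteration 4/4 --
    RT 90: heading 180 -> 90
    RT 90: heading 90 -> 0
  ]
  -- iteration 4/4 --
  FD 8.7: (-9.184,-15.516) -> (-0.484,-15.516) [heading=0, draw]
  RT 180: heading 0 -> 180
  RT 30: heading 180 -> 150
  REPEAT 4 [
    -- iteration 1/4 --
    RT 90: heading 150 -> 60
    RT 90: heading 60 -> 330
    -- iteration 2/4 --
    RT 90: heading 330 -> 240
    RT 90: heading 240 -> 150
    -- iteration 3/4 --
    RT 90: heading 150 -> 60
    RT 90: heading 60 -> 330
    -- iteration 4/4 --
    RT 90: heading 330 -> 240
    RT 90: heading 240 -> 150
  ]
]
Final: pos=(-0.484,-15.516), heading=150, 4 segment(s) drawn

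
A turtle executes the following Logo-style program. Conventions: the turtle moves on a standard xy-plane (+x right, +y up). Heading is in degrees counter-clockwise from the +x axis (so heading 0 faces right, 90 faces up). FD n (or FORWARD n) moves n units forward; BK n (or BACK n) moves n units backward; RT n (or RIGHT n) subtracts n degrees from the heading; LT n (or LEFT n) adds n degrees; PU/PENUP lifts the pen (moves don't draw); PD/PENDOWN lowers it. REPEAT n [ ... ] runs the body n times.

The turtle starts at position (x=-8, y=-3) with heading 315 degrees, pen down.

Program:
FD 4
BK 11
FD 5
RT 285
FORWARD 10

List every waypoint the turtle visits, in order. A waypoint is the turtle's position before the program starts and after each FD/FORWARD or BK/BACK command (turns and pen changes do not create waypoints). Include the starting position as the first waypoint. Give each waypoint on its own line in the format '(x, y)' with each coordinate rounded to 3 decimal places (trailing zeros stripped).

Executing turtle program step by step:
Start: pos=(-8,-3), heading=315, pen down
FD 4: (-8,-3) -> (-5.172,-5.828) [heading=315, draw]
BK 11: (-5.172,-5.828) -> (-12.95,1.95) [heading=315, draw]
FD 5: (-12.95,1.95) -> (-9.414,-1.586) [heading=315, draw]
RT 285: heading 315 -> 30
FD 10: (-9.414,-1.586) -> (-0.754,3.414) [heading=30, draw]
Final: pos=(-0.754,3.414), heading=30, 4 segment(s) drawn
Waypoints (5 total):
(-8, -3)
(-5.172, -5.828)
(-12.95, 1.95)
(-9.414, -1.586)
(-0.754, 3.414)

Answer: (-8, -3)
(-5.172, -5.828)
(-12.95, 1.95)
(-9.414, -1.586)
(-0.754, 3.414)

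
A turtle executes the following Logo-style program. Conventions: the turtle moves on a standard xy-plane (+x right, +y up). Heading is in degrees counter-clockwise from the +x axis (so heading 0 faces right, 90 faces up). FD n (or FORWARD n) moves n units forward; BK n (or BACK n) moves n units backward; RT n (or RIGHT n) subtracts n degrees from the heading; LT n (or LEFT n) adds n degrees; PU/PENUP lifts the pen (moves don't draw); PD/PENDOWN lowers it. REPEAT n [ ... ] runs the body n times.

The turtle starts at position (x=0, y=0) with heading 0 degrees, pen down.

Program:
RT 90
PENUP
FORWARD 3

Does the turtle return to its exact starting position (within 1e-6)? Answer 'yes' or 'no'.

Answer: no

Derivation:
Executing turtle program step by step:
Start: pos=(0,0), heading=0, pen down
RT 90: heading 0 -> 270
PU: pen up
FD 3: (0,0) -> (0,-3) [heading=270, move]
Final: pos=(0,-3), heading=270, 0 segment(s) drawn

Start position: (0, 0)
Final position: (0, -3)
Distance = 3; >= 1e-6 -> NOT closed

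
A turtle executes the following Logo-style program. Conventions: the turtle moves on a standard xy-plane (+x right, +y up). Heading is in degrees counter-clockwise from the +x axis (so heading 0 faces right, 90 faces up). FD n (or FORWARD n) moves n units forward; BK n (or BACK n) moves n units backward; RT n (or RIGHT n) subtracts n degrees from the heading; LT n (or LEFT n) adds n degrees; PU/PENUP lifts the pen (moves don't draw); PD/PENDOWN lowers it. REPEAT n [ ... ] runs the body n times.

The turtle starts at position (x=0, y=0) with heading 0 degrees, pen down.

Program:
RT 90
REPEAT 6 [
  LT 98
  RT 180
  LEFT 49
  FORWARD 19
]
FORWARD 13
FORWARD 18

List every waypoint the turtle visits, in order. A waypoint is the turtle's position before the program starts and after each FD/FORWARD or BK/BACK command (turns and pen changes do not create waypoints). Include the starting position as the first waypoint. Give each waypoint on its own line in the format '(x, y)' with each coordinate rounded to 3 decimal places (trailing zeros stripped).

Executing turtle program step by step:
Start: pos=(0,0), heading=0, pen down
RT 90: heading 0 -> 270
REPEAT 6 [
  -- iteration 1/6 --
  LT 98: heading 270 -> 8
  RT 180: heading 8 -> 188
  LT 49: heading 188 -> 237
  FD 19: (0,0) -> (-10.348,-15.935) [heading=237, draw]
  -- iteration 2/6 --
  LT 98: heading 237 -> 335
  RT 180: heading 335 -> 155
  LT 49: heading 155 -> 204
  FD 19: (-10.348,-15.935) -> (-27.706,-23.663) [heading=204, draw]
  -- iteration 3/6 --
  LT 98: heading 204 -> 302
  RT 180: heading 302 -> 122
  LT 49: heading 122 -> 171
  FD 19: (-27.706,-23.663) -> (-46.472,-20.69) [heading=171, draw]
  -- iteration 4/6 --
  LT 98: heading 171 -> 269
  RT 180: heading 269 -> 89
  LT 49: heading 89 -> 138
  FD 19: (-46.472,-20.69) -> (-60.591,-7.977) [heading=138, draw]
  -- iteration 5/6 --
  LT 98: heading 138 -> 236
  RT 180: heading 236 -> 56
  LT 49: heading 56 -> 105
  FD 19: (-60.591,-7.977) -> (-65.509,10.376) [heading=105, draw]
  -- iteration 6/6 --
  LT 98: heading 105 -> 203
  RT 180: heading 203 -> 23
  LT 49: heading 23 -> 72
  FD 19: (-65.509,10.376) -> (-59.638,28.446) [heading=72, draw]
]
FD 13: (-59.638,28.446) -> (-55.62,40.809) [heading=72, draw]
FD 18: (-55.62,40.809) -> (-50.058,57.928) [heading=72, draw]
Final: pos=(-50.058,57.928), heading=72, 8 segment(s) drawn
Waypoints (9 total):
(0, 0)
(-10.348, -15.935)
(-27.706, -23.663)
(-46.472, -20.69)
(-60.591, -7.977)
(-65.509, 10.376)
(-59.638, 28.446)
(-55.62, 40.809)
(-50.058, 57.928)

Answer: (0, 0)
(-10.348, -15.935)
(-27.706, -23.663)
(-46.472, -20.69)
(-60.591, -7.977)
(-65.509, 10.376)
(-59.638, 28.446)
(-55.62, 40.809)
(-50.058, 57.928)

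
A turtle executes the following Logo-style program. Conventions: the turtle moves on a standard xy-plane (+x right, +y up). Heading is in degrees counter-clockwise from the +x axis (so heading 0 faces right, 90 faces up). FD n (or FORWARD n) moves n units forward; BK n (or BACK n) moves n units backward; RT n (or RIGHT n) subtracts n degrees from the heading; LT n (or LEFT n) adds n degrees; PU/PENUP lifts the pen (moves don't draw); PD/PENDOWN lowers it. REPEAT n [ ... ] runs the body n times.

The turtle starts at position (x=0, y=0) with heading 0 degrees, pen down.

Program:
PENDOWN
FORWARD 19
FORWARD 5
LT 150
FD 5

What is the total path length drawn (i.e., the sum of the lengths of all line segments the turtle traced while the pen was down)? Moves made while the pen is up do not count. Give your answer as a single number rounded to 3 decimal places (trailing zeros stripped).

Answer: 29

Derivation:
Executing turtle program step by step:
Start: pos=(0,0), heading=0, pen down
PD: pen down
FD 19: (0,0) -> (19,0) [heading=0, draw]
FD 5: (19,0) -> (24,0) [heading=0, draw]
LT 150: heading 0 -> 150
FD 5: (24,0) -> (19.67,2.5) [heading=150, draw]
Final: pos=(19.67,2.5), heading=150, 3 segment(s) drawn

Segment lengths:
  seg 1: (0,0) -> (19,0), length = 19
  seg 2: (19,0) -> (24,0), length = 5
  seg 3: (24,0) -> (19.67,2.5), length = 5
Total = 29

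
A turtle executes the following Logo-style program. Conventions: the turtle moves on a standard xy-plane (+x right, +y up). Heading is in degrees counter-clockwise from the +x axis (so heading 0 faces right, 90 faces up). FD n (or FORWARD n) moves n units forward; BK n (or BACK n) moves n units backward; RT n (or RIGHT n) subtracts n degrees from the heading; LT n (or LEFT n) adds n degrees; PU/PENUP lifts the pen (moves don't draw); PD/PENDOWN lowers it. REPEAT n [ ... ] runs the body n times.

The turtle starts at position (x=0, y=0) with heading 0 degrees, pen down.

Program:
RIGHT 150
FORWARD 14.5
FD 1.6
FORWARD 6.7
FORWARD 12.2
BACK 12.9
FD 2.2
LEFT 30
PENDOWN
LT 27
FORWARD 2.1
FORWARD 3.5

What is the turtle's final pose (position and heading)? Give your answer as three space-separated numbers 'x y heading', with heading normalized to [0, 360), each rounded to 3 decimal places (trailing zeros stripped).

Executing turtle program step by step:
Start: pos=(0,0), heading=0, pen down
RT 150: heading 0 -> 210
FD 14.5: (0,0) -> (-12.557,-7.25) [heading=210, draw]
FD 1.6: (-12.557,-7.25) -> (-13.943,-8.05) [heading=210, draw]
FD 6.7: (-13.943,-8.05) -> (-19.745,-11.4) [heading=210, draw]
FD 12.2: (-19.745,-11.4) -> (-30.311,-17.5) [heading=210, draw]
BK 12.9: (-30.311,-17.5) -> (-19.139,-11.05) [heading=210, draw]
FD 2.2: (-19.139,-11.05) -> (-21.044,-12.15) [heading=210, draw]
LT 30: heading 210 -> 240
PD: pen down
LT 27: heading 240 -> 267
FD 2.1: (-21.044,-12.15) -> (-21.154,-14.247) [heading=267, draw]
FD 3.5: (-21.154,-14.247) -> (-21.337,-17.742) [heading=267, draw]
Final: pos=(-21.337,-17.742), heading=267, 8 segment(s) drawn

Answer: -21.337 -17.742 267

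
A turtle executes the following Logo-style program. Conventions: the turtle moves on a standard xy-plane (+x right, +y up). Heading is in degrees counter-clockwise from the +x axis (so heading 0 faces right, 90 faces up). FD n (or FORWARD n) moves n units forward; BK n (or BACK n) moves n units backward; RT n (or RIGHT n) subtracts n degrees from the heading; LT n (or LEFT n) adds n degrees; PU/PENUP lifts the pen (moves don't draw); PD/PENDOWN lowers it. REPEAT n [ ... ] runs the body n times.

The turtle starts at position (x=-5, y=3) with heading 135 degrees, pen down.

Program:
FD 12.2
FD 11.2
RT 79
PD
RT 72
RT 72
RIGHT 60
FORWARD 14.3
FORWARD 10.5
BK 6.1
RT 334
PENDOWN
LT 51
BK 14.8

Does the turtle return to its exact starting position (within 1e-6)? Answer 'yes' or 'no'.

Answer: no

Derivation:
Executing turtle program step by step:
Start: pos=(-5,3), heading=135, pen down
FD 12.2: (-5,3) -> (-13.627,11.627) [heading=135, draw]
FD 11.2: (-13.627,11.627) -> (-21.546,19.546) [heading=135, draw]
RT 79: heading 135 -> 56
PD: pen down
RT 72: heading 56 -> 344
RT 72: heading 344 -> 272
RT 60: heading 272 -> 212
FD 14.3: (-21.546,19.546) -> (-33.673,11.968) [heading=212, draw]
FD 10.5: (-33.673,11.968) -> (-42.578,6.404) [heading=212, draw]
BK 6.1: (-42.578,6.404) -> (-37.405,9.637) [heading=212, draw]
RT 334: heading 212 -> 238
PD: pen down
LT 51: heading 238 -> 289
BK 14.8: (-37.405,9.637) -> (-42.223,23.63) [heading=289, draw]
Final: pos=(-42.223,23.63), heading=289, 6 segment(s) drawn

Start position: (-5, 3)
Final position: (-42.223, 23.63)
Distance = 42.558; >= 1e-6 -> NOT closed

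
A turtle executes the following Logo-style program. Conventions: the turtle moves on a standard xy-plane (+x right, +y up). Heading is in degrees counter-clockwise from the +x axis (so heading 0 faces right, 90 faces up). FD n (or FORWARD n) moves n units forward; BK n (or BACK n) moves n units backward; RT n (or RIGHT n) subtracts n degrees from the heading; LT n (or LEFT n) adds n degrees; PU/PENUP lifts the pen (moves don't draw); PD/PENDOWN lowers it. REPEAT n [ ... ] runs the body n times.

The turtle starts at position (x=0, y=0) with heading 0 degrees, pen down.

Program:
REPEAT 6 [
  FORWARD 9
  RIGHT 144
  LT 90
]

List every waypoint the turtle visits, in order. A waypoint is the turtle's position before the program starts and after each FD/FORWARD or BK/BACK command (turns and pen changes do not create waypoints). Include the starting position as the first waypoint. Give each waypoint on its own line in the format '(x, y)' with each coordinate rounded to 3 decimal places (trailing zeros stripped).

Executing turtle program step by step:
Start: pos=(0,0), heading=0, pen down
REPEAT 6 [
  -- iteration 1/6 --
  FD 9: (0,0) -> (9,0) [heading=0, draw]
  RT 144: heading 0 -> 216
  LT 90: heading 216 -> 306
  -- iteration 2/6 --
  FD 9: (9,0) -> (14.29,-7.281) [heading=306, draw]
  RT 144: heading 306 -> 162
  LT 90: heading 162 -> 252
  -- iteration 3/6 --
  FD 9: (14.29,-7.281) -> (11.509,-15.841) [heading=252, draw]
  RT 144: heading 252 -> 108
  LT 90: heading 108 -> 198
  -- iteration 4/6 --
  FD 9: (11.509,-15.841) -> (2.949,-18.622) [heading=198, draw]
  RT 144: heading 198 -> 54
  LT 90: heading 54 -> 144
  -- iteration 5/6 --
  FD 9: (2.949,-18.622) -> (-4.332,-13.332) [heading=144, draw]
  RT 144: heading 144 -> 0
  LT 90: heading 0 -> 90
  -- iteration 6/6 --
  FD 9: (-4.332,-13.332) -> (-4.332,-4.332) [heading=90, draw]
  RT 144: heading 90 -> 306
  LT 90: heading 306 -> 36
]
Final: pos=(-4.332,-4.332), heading=36, 6 segment(s) drawn
Waypoints (7 total):
(0, 0)
(9, 0)
(14.29, -7.281)
(11.509, -15.841)
(2.949, -18.622)
(-4.332, -13.332)
(-4.332, -4.332)

Answer: (0, 0)
(9, 0)
(14.29, -7.281)
(11.509, -15.841)
(2.949, -18.622)
(-4.332, -13.332)
(-4.332, -4.332)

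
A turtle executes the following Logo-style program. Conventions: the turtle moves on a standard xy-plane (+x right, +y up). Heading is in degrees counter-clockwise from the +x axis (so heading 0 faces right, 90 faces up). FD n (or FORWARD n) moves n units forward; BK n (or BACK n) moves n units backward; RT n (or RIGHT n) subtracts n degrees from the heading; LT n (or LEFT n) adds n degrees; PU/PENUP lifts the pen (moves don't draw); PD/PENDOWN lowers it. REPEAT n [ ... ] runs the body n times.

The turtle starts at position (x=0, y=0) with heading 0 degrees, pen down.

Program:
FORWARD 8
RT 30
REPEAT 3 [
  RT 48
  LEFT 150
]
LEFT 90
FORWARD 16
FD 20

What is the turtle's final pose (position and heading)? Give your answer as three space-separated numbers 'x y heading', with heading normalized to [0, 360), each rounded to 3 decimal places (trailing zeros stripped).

Answer: 43.803 3.763 6

Derivation:
Executing turtle program step by step:
Start: pos=(0,0), heading=0, pen down
FD 8: (0,0) -> (8,0) [heading=0, draw]
RT 30: heading 0 -> 330
REPEAT 3 [
  -- iteration 1/3 --
  RT 48: heading 330 -> 282
  LT 150: heading 282 -> 72
  -- iteration 2/3 --
  RT 48: heading 72 -> 24
  LT 150: heading 24 -> 174
  -- iteration 3/3 --
  RT 48: heading 174 -> 126
  LT 150: heading 126 -> 276
]
LT 90: heading 276 -> 6
FD 16: (8,0) -> (23.912,1.672) [heading=6, draw]
FD 20: (23.912,1.672) -> (43.803,3.763) [heading=6, draw]
Final: pos=(43.803,3.763), heading=6, 3 segment(s) drawn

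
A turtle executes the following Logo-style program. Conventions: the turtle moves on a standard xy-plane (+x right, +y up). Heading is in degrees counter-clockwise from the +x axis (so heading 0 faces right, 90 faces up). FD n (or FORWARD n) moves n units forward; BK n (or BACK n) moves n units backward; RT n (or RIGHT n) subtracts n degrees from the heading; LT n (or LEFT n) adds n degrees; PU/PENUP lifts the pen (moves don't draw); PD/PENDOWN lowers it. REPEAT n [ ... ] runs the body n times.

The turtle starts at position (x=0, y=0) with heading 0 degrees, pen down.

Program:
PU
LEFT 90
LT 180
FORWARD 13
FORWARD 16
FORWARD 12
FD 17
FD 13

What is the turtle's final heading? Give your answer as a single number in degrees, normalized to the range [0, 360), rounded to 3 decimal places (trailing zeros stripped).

Answer: 270

Derivation:
Executing turtle program step by step:
Start: pos=(0,0), heading=0, pen down
PU: pen up
LT 90: heading 0 -> 90
LT 180: heading 90 -> 270
FD 13: (0,0) -> (0,-13) [heading=270, move]
FD 16: (0,-13) -> (0,-29) [heading=270, move]
FD 12: (0,-29) -> (0,-41) [heading=270, move]
FD 17: (0,-41) -> (0,-58) [heading=270, move]
FD 13: (0,-58) -> (0,-71) [heading=270, move]
Final: pos=(0,-71), heading=270, 0 segment(s) drawn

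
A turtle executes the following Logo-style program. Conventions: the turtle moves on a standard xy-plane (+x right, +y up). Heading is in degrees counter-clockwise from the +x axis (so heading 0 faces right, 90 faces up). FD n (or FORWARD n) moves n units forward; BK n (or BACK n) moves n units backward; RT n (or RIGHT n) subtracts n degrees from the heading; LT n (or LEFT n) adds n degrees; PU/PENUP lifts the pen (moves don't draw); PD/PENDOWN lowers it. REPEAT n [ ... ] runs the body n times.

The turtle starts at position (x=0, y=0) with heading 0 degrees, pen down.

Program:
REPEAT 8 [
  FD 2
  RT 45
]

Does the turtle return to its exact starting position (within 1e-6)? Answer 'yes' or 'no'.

Executing turtle program step by step:
Start: pos=(0,0), heading=0, pen down
REPEAT 8 [
  -- iteration 1/8 --
  FD 2: (0,0) -> (2,0) [heading=0, draw]
  RT 45: heading 0 -> 315
  -- iteration 2/8 --
  FD 2: (2,0) -> (3.414,-1.414) [heading=315, draw]
  RT 45: heading 315 -> 270
  -- iteration 3/8 --
  FD 2: (3.414,-1.414) -> (3.414,-3.414) [heading=270, draw]
  RT 45: heading 270 -> 225
  -- iteration 4/8 --
  FD 2: (3.414,-3.414) -> (2,-4.828) [heading=225, draw]
  RT 45: heading 225 -> 180
  -- iteration 5/8 --
  FD 2: (2,-4.828) -> (0,-4.828) [heading=180, draw]
  RT 45: heading 180 -> 135
  -- iteration 6/8 --
  FD 2: (0,-4.828) -> (-1.414,-3.414) [heading=135, draw]
  RT 45: heading 135 -> 90
  -- iteration 7/8 --
  FD 2: (-1.414,-3.414) -> (-1.414,-1.414) [heading=90, draw]
  RT 45: heading 90 -> 45
  -- iteration 8/8 --
  FD 2: (-1.414,-1.414) -> (0,0) [heading=45, draw]
  RT 45: heading 45 -> 0
]
Final: pos=(0,0), heading=0, 8 segment(s) drawn

Start position: (0, 0)
Final position: (0, 0)
Distance = 0; < 1e-6 -> CLOSED

Answer: yes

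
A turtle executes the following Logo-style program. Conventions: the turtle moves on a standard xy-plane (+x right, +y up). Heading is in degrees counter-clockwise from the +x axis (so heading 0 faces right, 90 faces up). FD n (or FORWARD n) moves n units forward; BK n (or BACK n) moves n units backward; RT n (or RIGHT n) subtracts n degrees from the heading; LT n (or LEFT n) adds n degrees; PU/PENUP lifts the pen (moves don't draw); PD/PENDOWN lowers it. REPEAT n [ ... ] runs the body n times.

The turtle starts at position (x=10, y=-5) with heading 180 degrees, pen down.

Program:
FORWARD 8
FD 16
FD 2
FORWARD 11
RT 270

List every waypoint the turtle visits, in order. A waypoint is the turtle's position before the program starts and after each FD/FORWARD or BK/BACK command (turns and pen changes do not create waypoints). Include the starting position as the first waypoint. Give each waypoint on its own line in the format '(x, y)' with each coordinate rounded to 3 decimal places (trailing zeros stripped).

Executing turtle program step by step:
Start: pos=(10,-5), heading=180, pen down
FD 8: (10,-5) -> (2,-5) [heading=180, draw]
FD 16: (2,-5) -> (-14,-5) [heading=180, draw]
FD 2: (-14,-5) -> (-16,-5) [heading=180, draw]
FD 11: (-16,-5) -> (-27,-5) [heading=180, draw]
RT 270: heading 180 -> 270
Final: pos=(-27,-5), heading=270, 4 segment(s) drawn
Waypoints (5 total):
(10, -5)
(2, -5)
(-14, -5)
(-16, -5)
(-27, -5)

Answer: (10, -5)
(2, -5)
(-14, -5)
(-16, -5)
(-27, -5)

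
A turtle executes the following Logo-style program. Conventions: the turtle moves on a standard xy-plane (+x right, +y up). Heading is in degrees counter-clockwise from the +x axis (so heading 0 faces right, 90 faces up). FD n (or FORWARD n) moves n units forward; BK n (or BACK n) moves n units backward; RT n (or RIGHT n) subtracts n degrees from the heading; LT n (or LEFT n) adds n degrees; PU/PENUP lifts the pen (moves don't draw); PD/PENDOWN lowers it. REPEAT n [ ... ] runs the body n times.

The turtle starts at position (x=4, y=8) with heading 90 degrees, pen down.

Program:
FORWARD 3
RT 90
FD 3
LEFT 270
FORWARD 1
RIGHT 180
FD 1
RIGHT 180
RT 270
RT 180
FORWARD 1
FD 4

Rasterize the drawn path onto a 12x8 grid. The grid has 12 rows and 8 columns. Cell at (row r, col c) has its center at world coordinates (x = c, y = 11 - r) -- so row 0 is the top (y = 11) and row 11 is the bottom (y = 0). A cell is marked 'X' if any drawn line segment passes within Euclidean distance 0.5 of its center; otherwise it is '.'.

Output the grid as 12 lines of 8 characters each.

Segment 0: (4,8) -> (4,11)
Segment 1: (4,11) -> (7,11)
Segment 2: (7,11) -> (7,10)
Segment 3: (7,10) -> (7,11)
Segment 4: (7,11) -> (6,11)
Segment 5: (6,11) -> (2,11)

Answer: ..XXXXXX
....X..X
....X...
....X...
........
........
........
........
........
........
........
........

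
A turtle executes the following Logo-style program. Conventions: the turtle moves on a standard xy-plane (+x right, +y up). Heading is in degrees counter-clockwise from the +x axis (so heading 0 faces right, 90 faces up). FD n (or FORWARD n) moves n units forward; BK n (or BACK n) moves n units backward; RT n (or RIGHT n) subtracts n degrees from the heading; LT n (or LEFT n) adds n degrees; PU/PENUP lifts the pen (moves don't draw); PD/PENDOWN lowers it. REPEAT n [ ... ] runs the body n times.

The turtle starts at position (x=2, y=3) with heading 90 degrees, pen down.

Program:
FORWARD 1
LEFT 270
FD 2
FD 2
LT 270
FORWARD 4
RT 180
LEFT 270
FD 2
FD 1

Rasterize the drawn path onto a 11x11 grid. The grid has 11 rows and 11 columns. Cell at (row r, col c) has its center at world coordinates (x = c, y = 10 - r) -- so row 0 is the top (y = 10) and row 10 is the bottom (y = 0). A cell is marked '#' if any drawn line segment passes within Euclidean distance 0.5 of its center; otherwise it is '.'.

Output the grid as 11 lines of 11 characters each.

Answer: ...........
...........
...........
...........
...........
...........
..#####....
..#...#....
......#....
......#....
......####.

Derivation:
Segment 0: (2,3) -> (2,4)
Segment 1: (2,4) -> (4,4)
Segment 2: (4,4) -> (6,4)
Segment 3: (6,4) -> (6,-0)
Segment 4: (6,-0) -> (8,-0)
Segment 5: (8,-0) -> (9,-0)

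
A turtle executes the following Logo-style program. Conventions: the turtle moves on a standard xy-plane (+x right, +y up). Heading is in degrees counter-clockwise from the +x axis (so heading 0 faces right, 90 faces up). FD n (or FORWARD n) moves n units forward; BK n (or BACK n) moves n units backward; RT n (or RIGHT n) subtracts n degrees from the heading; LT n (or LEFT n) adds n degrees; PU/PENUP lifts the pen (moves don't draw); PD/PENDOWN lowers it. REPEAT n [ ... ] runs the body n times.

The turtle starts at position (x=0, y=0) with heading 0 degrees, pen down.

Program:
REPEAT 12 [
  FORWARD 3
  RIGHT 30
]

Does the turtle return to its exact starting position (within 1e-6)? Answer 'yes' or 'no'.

Executing turtle program step by step:
Start: pos=(0,0), heading=0, pen down
REPEAT 12 [
  -- iteration 1/12 --
  FD 3: (0,0) -> (3,0) [heading=0, draw]
  RT 30: heading 0 -> 330
  -- iteration 2/12 --
  FD 3: (3,0) -> (5.598,-1.5) [heading=330, draw]
  RT 30: heading 330 -> 300
  -- iteration 3/12 --
  FD 3: (5.598,-1.5) -> (7.098,-4.098) [heading=300, draw]
  RT 30: heading 300 -> 270
  -- iteration 4/12 --
  FD 3: (7.098,-4.098) -> (7.098,-7.098) [heading=270, draw]
  RT 30: heading 270 -> 240
  -- iteration 5/12 --
  FD 3: (7.098,-7.098) -> (5.598,-9.696) [heading=240, draw]
  RT 30: heading 240 -> 210
  -- iteration 6/12 --
  FD 3: (5.598,-9.696) -> (3,-11.196) [heading=210, draw]
  RT 30: heading 210 -> 180
  -- iteration 7/12 --
  FD 3: (3,-11.196) -> (0,-11.196) [heading=180, draw]
  RT 30: heading 180 -> 150
  -- iteration 8/12 --
  FD 3: (0,-11.196) -> (-2.598,-9.696) [heading=150, draw]
  RT 30: heading 150 -> 120
  -- iteration 9/12 --
  FD 3: (-2.598,-9.696) -> (-4.098,-7.098) [heading=120, draw]
  RT 30: heading 120 -> 90
  -- iteration 10/12 --
  FD 3: (-4.098,-7.098) -> (-4.098,-4.098) [heading=90, draw]
  RT 30: heading 90 -> 60
  -- iteration 11/12 --
  FD 3: (-4.098,-4.098) -> (-2.598,-1.5) [heading=60, draw]
  RT 30: heading 60 -> 30
  -- iteration 12/12 --
  FD 3: (-2.598,-1.5) -> (0,0) [heading=30, draw]
  RT 30: heading 30 -> 0
]
Final: pos=(0,0), heading=0, 12 segment(s) drawn

Start position: (0, 0)
Final position: (0, 0)
Distance = 0; < 1e-6 -> CLOSED

Answer: yes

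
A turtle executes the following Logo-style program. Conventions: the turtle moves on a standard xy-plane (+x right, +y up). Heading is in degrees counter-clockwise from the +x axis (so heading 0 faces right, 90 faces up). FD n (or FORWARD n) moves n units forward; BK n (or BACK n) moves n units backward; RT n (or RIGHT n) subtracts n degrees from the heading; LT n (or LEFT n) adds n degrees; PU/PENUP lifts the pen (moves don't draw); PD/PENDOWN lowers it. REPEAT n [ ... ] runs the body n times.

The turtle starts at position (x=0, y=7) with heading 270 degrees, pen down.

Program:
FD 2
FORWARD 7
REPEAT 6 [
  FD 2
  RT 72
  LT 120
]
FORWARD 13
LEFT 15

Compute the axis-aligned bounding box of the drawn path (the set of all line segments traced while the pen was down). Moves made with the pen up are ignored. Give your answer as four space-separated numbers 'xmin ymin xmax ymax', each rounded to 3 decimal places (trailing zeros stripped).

Executing turtle program step by step:
Start: pos=(0,7), heading=270, pen down
FD 2: (0,7) -> (0,5) [heading=270, draw]
FD 7: (0,5) -> (0,-2) [heading=270, draw]
REPEAT 6 [
  -- iteration 1/6 --
  FD 2: (0,-2) -> (0,-4) [heading=270, draw]
  RT 72: heading 270 -> 198
  LT 120: heading 198 -> 318
  -- iteration 2/6 --
  FD 2: (0,-4) -> (1.486,-5.338) [heading=318, draw]
  RT 72: heading 318 -> 246
  LT 120: heading 246 -> 6
  -- iteration 3/6 --
  FD 2: (1.486,-5.338) -> (3.475,-5.129) [heading=6, draw]
  RT 72: heading 6 -> 294
  LT 120: heading 294 -> 54
  -- iteration 4/6 --
  FD 2: (3.475,-5.129) -> (4.651,-3.511) [heading=54, draw]
  RT 72: heading 54 -> 342
  LT 120: heading 342 -> 102
  -- iteration 5/6 --
  FD 2: (4.651,-3.511) -> (4.235,-1.555) [heading=102, draw]
  RT 72: heading 102 -> 30
  LT 120: heading 30 -> 150
  -- iteration 6/6 --
  FD 2: (4.235,-1.555) -> (2.503,-0.555) [heading=150, draw]
  RT 72: heading 150 -> 78
  LT 120: heading 78 -> 198
]
FD 13: (2.503,-0.555) -> (-9.861,-4.572) [heading=198, draw]
LT 15: heading 198 -> 213
Final: pos=(-9.861,-4.572), heading=213, 9 segment(s) drawn

Segment endpoints: x in {-9.861, 0, 0, 0, 0, 1.486, 2.503, 3.475, 4.235, 4.651}, y in {-5.338, -5.129, -4.572, -4, -3.511, -2, -1.555, -0.555, 5, 7}
xmin=-9.861, ymin=-5.338, xmax=4.651, ymax=7

Answer: -9.861 -5.338 4.651 7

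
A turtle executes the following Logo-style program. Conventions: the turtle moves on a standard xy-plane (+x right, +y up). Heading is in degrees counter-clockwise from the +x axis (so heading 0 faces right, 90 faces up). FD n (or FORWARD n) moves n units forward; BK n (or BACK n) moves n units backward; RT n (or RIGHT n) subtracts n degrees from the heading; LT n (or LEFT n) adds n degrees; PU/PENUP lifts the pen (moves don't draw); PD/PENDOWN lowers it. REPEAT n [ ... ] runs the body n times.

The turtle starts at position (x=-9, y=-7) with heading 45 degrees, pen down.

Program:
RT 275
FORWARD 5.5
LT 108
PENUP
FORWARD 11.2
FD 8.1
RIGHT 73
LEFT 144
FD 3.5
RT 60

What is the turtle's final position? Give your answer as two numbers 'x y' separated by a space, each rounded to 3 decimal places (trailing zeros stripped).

Executing turtle program step by step:
Start: pos=(-9,-7), heading=45, pen down
RT 275: heading 45 -> 130
FD 5.5: (-9,-7) -> (-12.535,-2.787) [heading=130, draw]
LT 108: heading 130 -> 238
PU: pen up
FD 11.2: (-12.535,-2.787) -> (-18.47,-12.285) [heading=238, move]
FD 8.1: (-18.47,-12.285) -> (-22.763,-19.154) [heading=238, move]
RT 73: heading 238 -> 165
LT 144: heading 165 -> 309
FD 3.5: (-22.763,-19.154) -> (-20.56,-21.874) [heading=309, move]
RT 60: heading 309 -> 249
Final: pos=(-20.56,-21.874), heading=249, 1 segment(s) drawn

Answer: -20.56 -21.874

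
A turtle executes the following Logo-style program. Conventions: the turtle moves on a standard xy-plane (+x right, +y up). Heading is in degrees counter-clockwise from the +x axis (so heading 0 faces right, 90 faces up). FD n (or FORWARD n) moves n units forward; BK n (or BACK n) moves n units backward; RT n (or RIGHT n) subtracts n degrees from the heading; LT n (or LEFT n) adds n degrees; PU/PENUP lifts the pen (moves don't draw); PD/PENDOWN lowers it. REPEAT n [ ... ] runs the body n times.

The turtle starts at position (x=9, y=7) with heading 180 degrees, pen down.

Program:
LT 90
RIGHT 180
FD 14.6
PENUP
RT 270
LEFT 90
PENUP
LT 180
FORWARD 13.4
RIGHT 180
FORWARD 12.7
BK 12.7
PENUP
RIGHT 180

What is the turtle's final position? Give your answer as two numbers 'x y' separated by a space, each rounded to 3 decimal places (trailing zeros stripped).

Executing turtle program step by step:
Start: pos=(9,7), heading=180, pen down
LT 90: heading 180 -> 270
RT 180: heading 270 -> 90
FD 14.6: (9,7) -> (9,21.6) [heading=90, draw]
PU: pen up
RT 270: heading 90 -> 180
LT 90: heading 180 -> 270
PU: pen up
LT 180: heading 270 -> 90
FD 13.4: (9,21.6) -> (9,35) [heading=90, move]
RT 180: heading 90 -> 270
FD 12.7: (9,35) -> (9,22.3) [heading=270, move]
BK 12.7: (9,22.3) -> (9,35) [heading=270, move]
PU: pen up
RT 180: heading 270 -> 90
Final: pos=(9,35), heading=90, 1 segment(s) drawn

Answer: 9 35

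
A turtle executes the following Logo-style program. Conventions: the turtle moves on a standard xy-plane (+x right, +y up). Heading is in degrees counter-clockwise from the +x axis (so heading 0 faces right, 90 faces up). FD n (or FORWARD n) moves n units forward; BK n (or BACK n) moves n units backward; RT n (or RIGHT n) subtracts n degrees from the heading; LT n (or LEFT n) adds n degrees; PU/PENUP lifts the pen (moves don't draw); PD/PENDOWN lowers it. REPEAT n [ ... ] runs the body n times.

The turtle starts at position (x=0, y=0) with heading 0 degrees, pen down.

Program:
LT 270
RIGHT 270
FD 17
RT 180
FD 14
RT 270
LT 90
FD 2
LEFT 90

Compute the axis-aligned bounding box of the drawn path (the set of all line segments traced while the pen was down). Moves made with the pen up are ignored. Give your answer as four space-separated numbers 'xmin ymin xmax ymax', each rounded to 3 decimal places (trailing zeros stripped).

Executing turtle program step by step:
Start: pos=(0,0), heading=0, pen down
LT 270: heading 0 -> 270
RT 270: heading 270 -> 0
FD 17: (0,0) -> (17,0) [heading=0, draw]
RT 180: heading 0 -> 180
FD 14: (17,0) -> (3,0) [heading=180, draw]
RT 270: heading 180 -> 270
LT 90: heading 270 -> 0
FD 2: (3,0) -> (5,0) [heading=0, draw]
LT 90: heading 0 -> 90
Final: pos=(5,0), heading=90, 3 segment(s) drawn

Segment endpoints: x in {0, 3, 5, 17}, y in {0, 0, 0}
xmin=0, ymin=0, xmax=17, ymax=0

Answer: 0 0 17 0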